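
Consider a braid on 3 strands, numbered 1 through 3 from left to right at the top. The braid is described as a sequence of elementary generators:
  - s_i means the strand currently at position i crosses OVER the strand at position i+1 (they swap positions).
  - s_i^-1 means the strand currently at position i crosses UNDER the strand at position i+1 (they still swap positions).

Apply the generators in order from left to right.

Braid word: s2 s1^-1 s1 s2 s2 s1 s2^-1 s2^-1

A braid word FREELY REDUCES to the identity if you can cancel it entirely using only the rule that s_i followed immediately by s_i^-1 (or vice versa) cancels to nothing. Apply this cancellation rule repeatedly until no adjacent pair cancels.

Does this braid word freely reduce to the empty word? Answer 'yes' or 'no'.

Answer: no

Derivation:
Gen 1 (s2): push. Stack: [s2]
Gen 2 (s1^-1): push. Stack: [s2 s1^-1]
Gen 3 (s1): cancels prior s1^-1. Stack: [s2]
Gen 4 (s2): push. Stack: [s2 s2]
Gen 5 (s2): push. Stack: [s2 s2 s2]
Gen 6 (s1): push. Stack: [s2 s2 s2 s1]
Gen 7 (s2^-1): push. Stack: [s2 s2 s2 s1 s2^-1]
Gen 8 (s2^-1): push. Stack: [s2 s2 s2 s1 s2^-1 s2^-1]
Reduced word: s2 s2 s2 s1 s2^-1 s2^-1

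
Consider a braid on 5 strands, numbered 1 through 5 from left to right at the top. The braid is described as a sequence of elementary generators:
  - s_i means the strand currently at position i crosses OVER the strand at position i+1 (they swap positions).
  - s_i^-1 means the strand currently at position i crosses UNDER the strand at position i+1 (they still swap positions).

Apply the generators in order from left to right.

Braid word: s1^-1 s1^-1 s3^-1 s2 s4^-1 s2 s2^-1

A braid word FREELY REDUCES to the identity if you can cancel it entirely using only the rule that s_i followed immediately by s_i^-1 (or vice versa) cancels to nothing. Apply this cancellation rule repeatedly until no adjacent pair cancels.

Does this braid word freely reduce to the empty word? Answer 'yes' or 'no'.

Answer: no

Derivation:
Gen 1 (s1^-1): push. Stack: [s1^-1]
Gen 2 (s1^-1): push. Stack: [s1^-1 s1^-1]
Gen 3 (s3^-1): push. Stack: [s1^-1 s1^-1 s3^-1]
Gen 4 (s2): push. Stack: [s1^-1 s1^-1 s3^-1 s2]
Gen 5 (s4^-1): push. Stack: [s1^-1 s1^-1 s3^-1 s2 s4^-1]
Gen 6 (s2): push. Stack: [s1^-1 s1^-1 s3^-1 s2 s4^-1 s2]
Gen 7 (s2^-1): cancels prior s2. Stack: [s1^-1 s1^-1 s3^-1 s2 s4^-1]
Reduced word: s1^-1 s1^-1 s3^-1 s2 s4^-1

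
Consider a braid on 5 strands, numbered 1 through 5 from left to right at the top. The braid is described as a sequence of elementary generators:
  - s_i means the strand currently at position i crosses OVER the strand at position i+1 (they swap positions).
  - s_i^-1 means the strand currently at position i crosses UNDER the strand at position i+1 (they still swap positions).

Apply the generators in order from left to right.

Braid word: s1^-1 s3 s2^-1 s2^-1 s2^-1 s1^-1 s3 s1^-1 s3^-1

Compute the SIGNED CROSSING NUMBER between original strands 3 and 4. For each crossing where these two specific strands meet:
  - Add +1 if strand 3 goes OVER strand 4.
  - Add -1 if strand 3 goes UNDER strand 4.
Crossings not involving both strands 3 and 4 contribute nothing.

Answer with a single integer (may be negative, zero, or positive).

Gen 1: crossing 1x2. Both 3&4? no. Sum: 0
Gen 2: 3 over 4. Both 3&4? yes. Contrib: +1. Sum: 1
Gen 3: crossing 1x4. Both 3&4? no. Sum: 1
Gen 4: crossing 4x1. Both 3&4? no. Sum: 1
Gen 5: crossing 1x4. Both 3&4? no. Sum: 1
Gen 6: crossing 2x4. Both 3&4? no. Sum: 1
Gen 7: crossing 1x3. Both 3&4? no. Sum: 1
Gen 8: crossing 4x2. Both 3&4? no. Sum: 1
Gen 9: crossing 3x1. Both 3&4? no. Sum: 1

Answer: 1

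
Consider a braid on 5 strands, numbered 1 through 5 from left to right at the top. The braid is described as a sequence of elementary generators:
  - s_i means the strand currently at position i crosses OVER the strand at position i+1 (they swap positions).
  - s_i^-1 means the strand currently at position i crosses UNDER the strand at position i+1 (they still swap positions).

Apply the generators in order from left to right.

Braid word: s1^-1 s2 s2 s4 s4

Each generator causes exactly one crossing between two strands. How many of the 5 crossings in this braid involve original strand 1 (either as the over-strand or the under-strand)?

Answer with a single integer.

Gen 1: crossing 1x2. Involves strand 1? yes. Count so far: 1
Gen 2: crossing 1x3. Involves strand 1? yes. Count so far: 2
Gen 3: crossing 3x1. Involves strand 1? yes. Count so far: 3
Gen 4: crossing 4x5. Involves strand 1? no. Count so far: 3
Gen 5: crossing 5x4. Involves strand 1? no. Count so far: 3

Answer: 3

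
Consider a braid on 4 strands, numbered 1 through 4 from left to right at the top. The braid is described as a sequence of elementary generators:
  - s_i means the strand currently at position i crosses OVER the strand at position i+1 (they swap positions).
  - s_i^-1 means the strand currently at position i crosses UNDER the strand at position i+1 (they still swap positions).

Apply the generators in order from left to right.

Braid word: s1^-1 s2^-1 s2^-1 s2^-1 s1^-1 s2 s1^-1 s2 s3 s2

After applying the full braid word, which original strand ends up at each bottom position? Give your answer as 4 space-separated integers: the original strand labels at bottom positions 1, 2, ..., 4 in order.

Gen 1 (s1^-1): strand 1 crosses under strand 2. Perm now: [2 1 3 4]
Gen 2 (s2^-1): strand 1 crosses under strand 3. Perm now: [2 3 1 4]
Gen 3 (s2^-1): strand 3 crosses under strand 1. Perm now: [2 1 3 4]
Gen 4 (s2^-1): strand 1 crosses under strand 3. Perm now: [2 3 1 4]
Gen 5 (s1^-1): strand 2 crosses under strand 3. Perm now: [3 2 1 4]
Gen 6 (s2): strand 2 crosses over strand 1. Perm now: [3 1 2 4]
Gen 7 (s1^-1): strand 3 crosses under strand 1. Perm now: [1 3 2 4]
Gen 8 (s2): strand 3 crosses over strand 2. Perm now: [1 2 3 4]
Gen 9 (s3): strand 3 crosses over strand 4. Perm now: [1 2 4 3]
Gen 10 (s2): strand 2 crosses over strand 4. Perm now: [1 4 2 3]

Answer: 1 4 2 3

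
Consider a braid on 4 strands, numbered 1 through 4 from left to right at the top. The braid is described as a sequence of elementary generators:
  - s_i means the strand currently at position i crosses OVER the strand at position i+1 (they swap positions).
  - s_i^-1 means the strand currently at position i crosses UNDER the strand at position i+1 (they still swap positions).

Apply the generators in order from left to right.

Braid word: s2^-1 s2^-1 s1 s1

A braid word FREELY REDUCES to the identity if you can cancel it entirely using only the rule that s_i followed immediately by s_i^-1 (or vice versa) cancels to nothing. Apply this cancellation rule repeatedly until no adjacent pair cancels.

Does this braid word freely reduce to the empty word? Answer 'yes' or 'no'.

Gen 1 (s2^-1): push. Stack: [s2^-1]
Gen 2 (s2^-1): push. Stack: [s2^-1 s2^-1]
Gen 3 (s1): push. Stack: [s2^-1 s2^-1 s1]
Gen 4 (s1): push. Stack: [s2^-1 s2^-1 s1 s1]
Reduced word: s2^-1 s2^-1 s1 s1

Answer: no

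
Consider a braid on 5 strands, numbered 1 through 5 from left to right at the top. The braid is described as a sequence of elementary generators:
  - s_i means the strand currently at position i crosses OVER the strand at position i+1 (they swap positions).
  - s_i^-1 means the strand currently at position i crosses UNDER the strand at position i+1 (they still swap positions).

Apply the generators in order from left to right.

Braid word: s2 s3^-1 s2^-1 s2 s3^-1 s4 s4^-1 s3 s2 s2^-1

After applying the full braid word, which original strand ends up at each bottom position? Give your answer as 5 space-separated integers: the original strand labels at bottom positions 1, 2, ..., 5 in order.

Answer: 1 3 4 2 5

Derivation:
Gen 1 (s2): strand 2 crosses over strand 3. Perm now: [1 3 2 4 5]
Gen 2 (s3^-1): strand 2 crosses under strand 4. Perm now: [1 3 4 2 5]
Gen 3 (s2^-1): strand 3 crosses under strand 4. Perm now: [1 4 3 2 5]
Gen 4 (s2): strand 4 crosses over strand 3. Perm now: [1 3 4 2 5]
Gen 5 (s3^-1): strand 4 crosses under strand 2. Perm now: [1 3 2 4 5]
Gen 6 (s4): strand 4 crosses over strand 5. Perm now: [1 3 2 5 4]
Gen 7 (s4^-1): strand 5 crosses under strand 4. Perm now: [1 3 2 4 5]
Gen 8 (s3): strand 2 crosses over strand 4. Perm now: [1 3 4 2 5]
Gen 9 (s2): strand 3 crosses over strand 4. Perm now: [1 4 3 2 5]
Gen 10 (s2^-1): strand 4 crosses under strand 3. Perm now: [1 3 4 2 5]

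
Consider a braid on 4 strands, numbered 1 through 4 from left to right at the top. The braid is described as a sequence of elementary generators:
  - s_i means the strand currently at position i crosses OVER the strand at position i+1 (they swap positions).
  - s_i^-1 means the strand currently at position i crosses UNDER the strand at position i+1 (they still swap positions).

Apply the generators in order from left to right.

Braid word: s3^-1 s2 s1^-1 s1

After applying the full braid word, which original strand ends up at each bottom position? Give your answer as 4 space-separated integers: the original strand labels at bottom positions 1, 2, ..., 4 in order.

Answer: 1 4 2 3

Derivation:
Gen 1 (s3^-1): strand 3 crosses under strand 4. Perm now: [1 2 4 3]
Gen 2 (s2): strand 2 crosses over strand 4. Perm now: [1 4 2 3]
Gen 3 (s1^-1): strand 1 crosses under strand 4. Perm now: [4 1 2 3]
Gen 4 (s1): strand 4 crosses over strand 1. Perm now: [1 4 2 3]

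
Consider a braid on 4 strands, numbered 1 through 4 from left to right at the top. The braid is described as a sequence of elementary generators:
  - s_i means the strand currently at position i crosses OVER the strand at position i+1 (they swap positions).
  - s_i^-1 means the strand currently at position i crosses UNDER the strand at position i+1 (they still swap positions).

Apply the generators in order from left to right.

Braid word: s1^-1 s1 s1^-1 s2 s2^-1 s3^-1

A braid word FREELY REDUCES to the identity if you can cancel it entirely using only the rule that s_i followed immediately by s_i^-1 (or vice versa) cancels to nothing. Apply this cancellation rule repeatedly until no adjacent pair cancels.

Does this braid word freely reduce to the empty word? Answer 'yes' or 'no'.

Gen 1 (s1^-1): push. Stack: [s1^-1]
Gen 2 (s1): cancels prior s1^-1. Stack: []
Gen 3 (s1^-1): push. Stack: [s1^-1]
Gen 4 (s2): push. Stack: [s1^-1 s2]
Gen 5 (s2^-1): cancels prior s2. Stack: [s1^-1]
Gen 6 (s3^-1): push. Stack: [s1^-1 s3^-1]
Reduced word: s1^-1 s3^-1

Answer: no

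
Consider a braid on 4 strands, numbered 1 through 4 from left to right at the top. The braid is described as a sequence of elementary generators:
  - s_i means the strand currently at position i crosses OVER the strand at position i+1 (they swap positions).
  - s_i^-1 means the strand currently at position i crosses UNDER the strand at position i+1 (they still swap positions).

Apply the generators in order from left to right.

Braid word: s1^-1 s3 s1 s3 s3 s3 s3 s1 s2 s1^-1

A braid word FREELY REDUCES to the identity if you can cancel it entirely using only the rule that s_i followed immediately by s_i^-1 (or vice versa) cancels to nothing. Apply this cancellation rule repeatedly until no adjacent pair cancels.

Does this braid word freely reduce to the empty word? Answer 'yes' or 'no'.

Answer: no

Derivation:
Gen 1 (s1^-1): push. Stack: [s1^-1]
Gen 2 (s3): push. Stack: [s1^-1 s3]
Gen 3 (s1): push. Stack: [s1^-1 s3 s1]
Gen 4 (s3): push. Stack: [s1^-1 s3 s1 s3]
Gen 5 (s3): push. Stack: [s1^-1 s3 s1 s3 s3]
Gen 6 (s3): push. Stack: [s1^-1 s3 s1 s3 s3 s3]
Gen 7 (s3): push. Stack: [s1^-1 s3 s1 s3 s3 s3 s3]
Gen 8 (s1): push. Stack: [s1^-1 s3 s1 s3 s3 s3 s3 s1]
Gen 9 (s2): push. Stack: [s1^-1 s3 s1 s3 s3 s3 s3 s1 s2]
Gen 10 (s1^-1): push. Stack: [s1^-1 s3 s1 s3 s3 s3 s3 s1 s2 s1^-1]
Reduced word: s1^-1 s3 s1 s3 s3 s3 s3 s1 s2 s1^-1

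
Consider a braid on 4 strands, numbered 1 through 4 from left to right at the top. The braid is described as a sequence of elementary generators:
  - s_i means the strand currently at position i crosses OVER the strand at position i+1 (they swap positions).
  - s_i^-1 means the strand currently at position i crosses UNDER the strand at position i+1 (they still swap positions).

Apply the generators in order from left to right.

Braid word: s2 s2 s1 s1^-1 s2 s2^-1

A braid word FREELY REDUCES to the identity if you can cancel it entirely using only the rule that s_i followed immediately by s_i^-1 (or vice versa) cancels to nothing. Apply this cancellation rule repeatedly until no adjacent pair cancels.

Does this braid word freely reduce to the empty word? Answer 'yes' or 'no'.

Gen 1 (s2): push. Stack: [s2]
Gen 2 (s2): push. Stack: [s2 s2]
Gen 3 (s1): push. Stack: [s2 s2 s1]
Gen 4 (s1^-1): cancels prior s1. Stack: [s2 s2]
Gen 5 (s2): push. Stack: [s2 s2 s2]
Gen 6 (s2^-1): cancels prior s2. Stack: [s2 s2]
Reduced word: s2 s2

Answer: no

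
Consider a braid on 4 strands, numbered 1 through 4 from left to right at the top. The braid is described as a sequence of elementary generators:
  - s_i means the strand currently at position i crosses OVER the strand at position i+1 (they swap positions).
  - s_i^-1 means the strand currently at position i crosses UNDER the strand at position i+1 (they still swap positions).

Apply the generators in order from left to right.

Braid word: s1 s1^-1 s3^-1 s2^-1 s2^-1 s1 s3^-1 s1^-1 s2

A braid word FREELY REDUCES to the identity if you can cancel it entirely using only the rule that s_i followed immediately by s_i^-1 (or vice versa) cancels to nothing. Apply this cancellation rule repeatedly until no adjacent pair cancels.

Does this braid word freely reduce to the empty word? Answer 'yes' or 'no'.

Gen 1 (s1): push. Stack: [s1]
Gen 2 (s1^-1): cancels prior s1. Stack: []
Gen 3 (s3^-1): push. Stack: [s3^-1]
Gen 4 (s2^-1): push. Stack: [s3^-1 s2^-1]
Gen 5 (s2^-1): push. Stack: [s3^-1 s2^-1 s2^-1]
Gen 6 (s1): push. Stack: [s3^-1 s2^-1 s2^-1 s1]
Gen 7 (s3^-1): push. Stack: [s3^-1 s2^-1 s2^-1 s1 s3^-1]
Gen 8 (s1^-1): push. Stack: [s3^-1 s2^-1 s2^-1 s1 s3^-1 s1^-1]
Gen 9 (s2): push. Stack: [s3^-1 s2^-1 s2^-1 s1 s3^-1 s1^-1 s2]
Reduced word: s3^-1 s2^-1 s2^-1 s1 s3^-1 s1^-1 s2

Answer: no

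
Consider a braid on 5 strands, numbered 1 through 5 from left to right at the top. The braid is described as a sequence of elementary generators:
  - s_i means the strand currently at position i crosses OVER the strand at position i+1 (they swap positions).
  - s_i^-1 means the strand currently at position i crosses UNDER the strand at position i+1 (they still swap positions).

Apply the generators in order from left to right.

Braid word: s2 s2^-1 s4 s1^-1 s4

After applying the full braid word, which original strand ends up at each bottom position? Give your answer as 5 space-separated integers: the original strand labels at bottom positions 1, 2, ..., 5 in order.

Answer: 2 1 3 4 5

Derivation:
Gen 1 (s2): strand 2 crosses over strand 3. Perm now: [1 3 2 4 5]
Gen 2 (s2^-1): strand 3 crosses under strand 2. Perm now: [1 2 3 4 5]
Gen 3 (s4): strand 4 crosses over strand 5. Perm now: [1 2 3 5 4]
Gen 4 (s1^-1): strand 1 crosses under strand 2. Perm now: [2 1 3 5 4]
Gen 5 (s4): strand 5 crosses over strand 4. Perm now: [2 1 3 4 5]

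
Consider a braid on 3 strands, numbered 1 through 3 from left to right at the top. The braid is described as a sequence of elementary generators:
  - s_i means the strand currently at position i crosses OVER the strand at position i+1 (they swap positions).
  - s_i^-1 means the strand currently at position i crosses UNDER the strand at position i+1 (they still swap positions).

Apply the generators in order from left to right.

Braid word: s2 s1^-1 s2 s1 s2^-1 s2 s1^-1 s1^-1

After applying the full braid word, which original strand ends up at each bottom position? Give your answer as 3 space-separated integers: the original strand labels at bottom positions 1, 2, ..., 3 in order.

Gen 1 (s2): strand 2 crosses over strand 3. Perm now: [1 3 2]
Gen 2 (s1^-1): strand 1 crosses under strand 3. Perm now: [3 1 2]
Gen 3 (s2): strand 1 crosses over strand 2. Perm now: [3 2 1]
Gen 4 (s1): strand 3 crosses over strand 2. Perm now: [2 3 1]
Gen 5 (s2^-1): strand 3 crosses under strand 1. Perm now: [2 1 3]
Gen 6 (s2): strand 1 crosses over strand 3. Perm now: [2 3 1]
Gen 7 (s1^-1): strand 2 crosses under strand 3. Perm now: [3 2 1]
Gen 8 (s1^-1): strand 3 crosses under strand 2. Perm now: [2 3 1]

Answer: 2 3 1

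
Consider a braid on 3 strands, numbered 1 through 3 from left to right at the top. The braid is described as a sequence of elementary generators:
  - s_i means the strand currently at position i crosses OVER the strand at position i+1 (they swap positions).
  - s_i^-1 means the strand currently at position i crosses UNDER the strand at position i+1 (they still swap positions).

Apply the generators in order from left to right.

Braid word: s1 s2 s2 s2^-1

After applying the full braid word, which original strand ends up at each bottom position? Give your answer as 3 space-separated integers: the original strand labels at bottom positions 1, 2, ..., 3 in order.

Answer: 2 3 1

Derivation:
Gen 1 (s1): strand 1 crosses over strand 2. Perm now: [2 1 3]
Gen 2 (s2): strand 1 crosses over strand 3. Perm now: [2 3 1]
Gen 3 (s2): strand 3 crosses over strand 1. Perm now: [2 1 3]
Gen 4 (s2^-1): strand 1 crosses under strand 3. Perm now: [2 3 1]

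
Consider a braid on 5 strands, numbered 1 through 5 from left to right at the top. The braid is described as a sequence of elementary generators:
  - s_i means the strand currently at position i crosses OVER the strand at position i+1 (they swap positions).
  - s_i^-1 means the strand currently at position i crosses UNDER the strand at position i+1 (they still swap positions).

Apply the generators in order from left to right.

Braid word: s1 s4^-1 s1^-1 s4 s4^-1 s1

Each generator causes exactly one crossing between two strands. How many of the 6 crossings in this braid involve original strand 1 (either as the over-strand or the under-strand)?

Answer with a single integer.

Answer: 3

Derivation:
Gen 1: crossing 1x2. Involves strand 1? yes. Count so far: 1
Gen 2: crossing 4x5. Involves strand 1? no. Count so far: 1
Gen 3: crossing 2x1. Involves strand 1? yes. Count so far: 2
Gen 4: crossing 5x4. Involves strand 1? no. Count so far: 2
Gen 5: crossing 4x5. Involves strand 1? no. Count so far: 2
Gen 6: crossing 1x2. Involves strand 1? yes. Count so far: 3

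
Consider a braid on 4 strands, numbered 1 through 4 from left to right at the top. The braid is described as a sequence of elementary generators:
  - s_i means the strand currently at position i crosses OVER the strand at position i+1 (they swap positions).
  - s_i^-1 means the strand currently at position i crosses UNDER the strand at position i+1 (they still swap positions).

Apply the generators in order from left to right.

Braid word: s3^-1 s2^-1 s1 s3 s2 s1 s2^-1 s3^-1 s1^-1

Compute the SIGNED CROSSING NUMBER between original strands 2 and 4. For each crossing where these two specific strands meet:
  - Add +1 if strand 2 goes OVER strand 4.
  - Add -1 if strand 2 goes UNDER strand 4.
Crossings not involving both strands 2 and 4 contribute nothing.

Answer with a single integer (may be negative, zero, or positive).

Answer: 0

Derivation:
Gen 1: crossing 3x4. Both 2&4? no. Sum: 0
Gen 2: 2 under 4. Both 2&4? yes. Contrib: -1. Sum: -1
Gen 3: crossing 1x4. Both 2&4? no. Sum: -1
Gen 4: crossing 2x3. Both 2&4? no. Sum: -1
Gen 5: crossing 1x3. Both 2&4? no. Sum: -1
Gen 6: crossing 4x3. Both 2&4? no. Sum: -1
Gen 7: crossing 4x1. Both 2&4? no. Sum: -1
Gen 8: 4 under 2. Both 2&4? yes. Contrib: +1. Sum: 0
Gen 9: crossing 3x1. Both 2&4? no. Sum: 0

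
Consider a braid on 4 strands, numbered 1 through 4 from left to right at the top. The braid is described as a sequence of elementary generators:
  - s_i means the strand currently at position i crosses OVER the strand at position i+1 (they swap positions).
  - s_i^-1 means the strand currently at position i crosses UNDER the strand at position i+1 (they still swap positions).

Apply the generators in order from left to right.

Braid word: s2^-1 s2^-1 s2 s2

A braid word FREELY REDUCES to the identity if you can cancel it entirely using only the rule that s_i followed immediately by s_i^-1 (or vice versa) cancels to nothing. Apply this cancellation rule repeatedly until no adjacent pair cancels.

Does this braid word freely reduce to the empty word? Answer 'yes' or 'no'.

Answer: yes

Derivation:
Gen 1 (s2^-1): push. Stack: [s2^-1]
Gen 2 (s2^-1): push. Stack: [s2^-1 s2^-1]
Gen 3 (s2): cancels prior s2^-1. Stack: [s2^-1]
Gen 4 (s2): cancels prior s2^-1. Stack: []
Reduced word: (empty)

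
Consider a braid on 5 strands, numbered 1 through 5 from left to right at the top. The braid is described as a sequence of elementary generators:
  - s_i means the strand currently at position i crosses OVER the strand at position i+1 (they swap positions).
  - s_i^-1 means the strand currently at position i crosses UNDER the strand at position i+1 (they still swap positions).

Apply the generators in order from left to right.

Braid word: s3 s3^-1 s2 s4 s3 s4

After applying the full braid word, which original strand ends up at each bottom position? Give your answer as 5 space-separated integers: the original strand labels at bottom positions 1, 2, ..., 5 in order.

Answer: 1 3 5 4 2

Derivation:
Gen 1 (s3): strand 3 crosses over strand 4. Perm now: [1 2 4 3 5]
Gen 2 (s3^-1): strand 4 crosses under strand 3. Perm now: [1 2 3 4 5]
Gen 3 (s2): strand 2 crosses over strand 3. Perm now: [1 3 2 4 5]
Gen 4 (s4): strand 4 crosses over strand 5. Perm now: [1 3 2 5 4]
Gen 5 (s3): strand 2 crosses over strand 5. Perm now: [1 3 5 2 4]
Gen 6 (s4): strand 2 crosses over strand 4. Perm now: [1 3 5 4 2]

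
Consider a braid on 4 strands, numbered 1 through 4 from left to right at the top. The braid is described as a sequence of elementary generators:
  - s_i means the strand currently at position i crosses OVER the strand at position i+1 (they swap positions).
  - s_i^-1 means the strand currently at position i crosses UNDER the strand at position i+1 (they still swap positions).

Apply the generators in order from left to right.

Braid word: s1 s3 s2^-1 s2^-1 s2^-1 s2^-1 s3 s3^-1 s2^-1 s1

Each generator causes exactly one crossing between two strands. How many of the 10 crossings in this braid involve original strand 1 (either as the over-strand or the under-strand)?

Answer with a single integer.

Answer: 6

Derivation:
Gen 1: crossing 1x2. Involves strand 1? yes. Count so far: 1
Gen 2: crossing 3x4. Involves strand 1? no. Count so far: 1
Gen 3: crossing 1x4. Involves strand 1? yes. Count so far: 2
Gen 4: crossing 4x1. Involves strand 1? yes. Count so far: 3
Gen 5: crossing 1x4. Involves strand 1? yes. Count so far: 4
Gen 6: crossing 4x1. Involves strand 1? yes. Count so far: 5
Gen 7: crossing 4x3. Involves strand 1? no. Count so far: 5
Gen 8: crossing 3x4. Involves strand 1? no. Count so far: 5
Gen 9: crossing 1x4. Involves strand 1? yes. Count so far: 6
Gen 10: crossing 2x4. Involves strand 1? no. Count so far: 6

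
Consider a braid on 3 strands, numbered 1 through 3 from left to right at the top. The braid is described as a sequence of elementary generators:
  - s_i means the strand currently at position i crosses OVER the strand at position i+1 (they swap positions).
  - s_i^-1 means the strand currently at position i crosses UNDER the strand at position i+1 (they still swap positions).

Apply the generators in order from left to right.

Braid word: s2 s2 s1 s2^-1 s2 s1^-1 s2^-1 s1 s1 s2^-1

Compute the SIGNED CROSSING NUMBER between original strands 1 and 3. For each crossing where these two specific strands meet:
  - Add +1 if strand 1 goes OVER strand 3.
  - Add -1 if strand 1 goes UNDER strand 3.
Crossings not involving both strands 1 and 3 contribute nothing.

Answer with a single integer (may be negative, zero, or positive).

Answer: -2

Derivation:
Gen 1: crossing 2x3. Both 1&3? no. Sum: 0
Gen 2: crossing 3x2. Both 1&3? no. Sum: 0
Gen 3: crossing 1x2. Both 1&3? no. Sum: 0
Gen 4: 1 under 3. Both 1&3? yes. Contrib: -1. Sum: -1
Gen 5: 3 over 1. Both 1&3? yes. Contrib: -1. Sum: -2
Gen 6: crossing 2x1. Both 1&3? no. Sum: -2
Gen 7: crossing 2x3. Both 1&3? no. Sum: -2
Gen 8: 1 over 3. Both 1&3? yes. Contrib: +1. Sum: -1
Gen 9: 3 over 1. Both 1&3? yes. Contrib: -1. Sum: -2
Gen 10: crossing 3x2. Both 1&3? no. Sum: -2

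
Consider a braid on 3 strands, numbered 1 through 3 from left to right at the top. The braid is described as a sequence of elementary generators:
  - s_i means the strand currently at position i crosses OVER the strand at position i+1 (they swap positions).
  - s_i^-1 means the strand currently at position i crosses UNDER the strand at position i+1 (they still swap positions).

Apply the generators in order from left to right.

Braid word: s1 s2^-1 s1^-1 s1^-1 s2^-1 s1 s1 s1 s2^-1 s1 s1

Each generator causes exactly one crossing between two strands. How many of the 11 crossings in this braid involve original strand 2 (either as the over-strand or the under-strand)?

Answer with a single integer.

Answer: 7

Derivation:
Gen 1: crossing 1x2. Involves strand 2? yes. Count so far: 1
Gen 2: crossing 1x3. Involves strand 2? no. Count so far: 1
Gen 3: crossing 2x3. Involves strand 2? yes. Count so far: 2
Gen 4: crossing 3x2. Involves strand 2? yes. Count so far: 3
Gen 5: crossing 3x1. Involves strand 2? no. Count so far: 3
Gen 6: crossing 2x1. Involves strand 2? yes. Count so far: 4
Gen 7: crossing 1x2. Involves strand 2? yes. Count so far: 5
Gen 8: crossing 2x1. Involves strand 2? yes. Count so far: 6
Gen 9: crossing 2x3. Involves strand 2? yes. Count so far: 7
Gen 10: crossing 1x3. Involves strand 2? no. Count so far: 7
Gen 11: crossing 3x1. Involves strand 2? no. Count so far: 7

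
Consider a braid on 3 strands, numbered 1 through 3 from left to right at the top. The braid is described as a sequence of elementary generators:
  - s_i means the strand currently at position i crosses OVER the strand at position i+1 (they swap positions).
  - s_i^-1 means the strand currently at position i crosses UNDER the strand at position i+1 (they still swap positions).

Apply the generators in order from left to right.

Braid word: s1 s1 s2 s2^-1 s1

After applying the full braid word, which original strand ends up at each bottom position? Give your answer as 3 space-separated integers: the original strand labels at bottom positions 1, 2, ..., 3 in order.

Answer: 2 1 3

Derivation:
Gen 1 (s1): strand 1 crosses over strand 2. Perm now: [2 1 3]
Gen 2 (s1): strand 2 crosses over strand 1. Perm now: [1 2 3]
Gen 3 (s2): strand 2 crosses over strand 3. Perm now: [1 3 2]
Gen 4 (s2^-1): strand 3 crosses under strand 2. Perm now: [1 2 3]
Gen 5 (s1): strand 1 crosses over strand 2. Perm now: [2 1 3]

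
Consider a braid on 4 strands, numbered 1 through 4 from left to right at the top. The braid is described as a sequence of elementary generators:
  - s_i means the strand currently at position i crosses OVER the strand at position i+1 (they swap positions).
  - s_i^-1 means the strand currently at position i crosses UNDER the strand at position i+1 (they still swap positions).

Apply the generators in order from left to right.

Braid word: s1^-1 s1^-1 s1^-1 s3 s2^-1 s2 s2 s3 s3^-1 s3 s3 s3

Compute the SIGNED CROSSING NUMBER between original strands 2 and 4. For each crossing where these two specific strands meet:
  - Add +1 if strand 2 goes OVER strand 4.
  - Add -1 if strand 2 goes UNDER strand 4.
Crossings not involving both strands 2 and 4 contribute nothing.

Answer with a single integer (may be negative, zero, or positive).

Answer: 0

Derivation:
Gen 1: crossing 1x2. Both 2&4? no. Sum: 0
Gen 2: crossing 2x1. Both 2&4? no. Sum: 0
Gen 3: crossing 1x2. Both 2&4? no. Sum: 0
Gen 4: crossing 3x4. Both 2&4? no. Sum: 0
Gen 5: crossing 1x4. Both 2&4? no. Sum: 0
Gen 6: crossing 4x1. Both 2&4? no. Sum: 0
Gen 7: crossing 1x4. Both 2&4? no. Sum: 0
Gen 8: crossing 1x3. Both 2&4? no. Sum: 0
Gen 9: crossing 3x1. Both 2&4? no. Sum: 0
Gen 10: crossing 1x3. Both 2&4? no. Sum: 0
Gen 11: crossing 3x1. Both 2&4? no. Sum: 0
Gen 12: crossing 1x3. Both 2&4? no. Sum: 0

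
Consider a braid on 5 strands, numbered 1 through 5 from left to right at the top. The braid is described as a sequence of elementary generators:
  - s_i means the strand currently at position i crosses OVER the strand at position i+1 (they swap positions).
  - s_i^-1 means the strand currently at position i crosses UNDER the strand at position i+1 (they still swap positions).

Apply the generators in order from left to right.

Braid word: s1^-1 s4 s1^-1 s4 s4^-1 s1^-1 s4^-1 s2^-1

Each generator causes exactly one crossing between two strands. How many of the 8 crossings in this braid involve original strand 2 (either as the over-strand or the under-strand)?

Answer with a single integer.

Answer: 3

Derivation:
Gen 1: crossing 1x2. Involves strand 2? yes. Count so far: 1
Gen 2: crossing 4x5. Involves strand 2? no. Count so far: 1
Gen 3: crossing 2x1. Involves strand 2? yes. Count so far: 2
Gen 4: crossing 5x4. Involves strand 2? no. Count so far: 2
Gen 5: crossing 4x5. Involves strand 2? no. Count so far: 2
Gen 6: crossing 1x2. Involves strand 2? yes. Count so far: 3
Gen 7: crossing 5x4. Involves strand 2? no. Count so far: 3
Gen 8: crossing 1x3. Involves strand 2? no. Count so far: 3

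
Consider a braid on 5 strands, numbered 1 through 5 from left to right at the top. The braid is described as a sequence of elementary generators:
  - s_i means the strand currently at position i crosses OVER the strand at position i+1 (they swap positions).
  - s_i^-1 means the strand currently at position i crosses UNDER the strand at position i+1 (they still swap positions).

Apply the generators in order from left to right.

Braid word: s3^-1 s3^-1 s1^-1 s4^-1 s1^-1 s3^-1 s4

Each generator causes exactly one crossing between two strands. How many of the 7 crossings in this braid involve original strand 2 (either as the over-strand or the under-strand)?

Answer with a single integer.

Gen 1: crossing 3x4. Involves strand 2? no. Count so far: 0
Gen 2: crossing 4x3. Involves strand 2? no. Count so far: 0
Gen 3: crossing 1x2. Involves strand 2? yes. Count so far: 1
Gen 4: crossing 4x5. Involves strand 2? no. Count so far: 1
Gen 5: crossing 2x1. Involves strand 2? yes. Count so far: 2
Gen 6: crossing 3x5. Involves strand 2? no. Count so far: 2
Gen 7: crossing 3x4. Involves strand 2? no. Count so far: 2

Answer: 2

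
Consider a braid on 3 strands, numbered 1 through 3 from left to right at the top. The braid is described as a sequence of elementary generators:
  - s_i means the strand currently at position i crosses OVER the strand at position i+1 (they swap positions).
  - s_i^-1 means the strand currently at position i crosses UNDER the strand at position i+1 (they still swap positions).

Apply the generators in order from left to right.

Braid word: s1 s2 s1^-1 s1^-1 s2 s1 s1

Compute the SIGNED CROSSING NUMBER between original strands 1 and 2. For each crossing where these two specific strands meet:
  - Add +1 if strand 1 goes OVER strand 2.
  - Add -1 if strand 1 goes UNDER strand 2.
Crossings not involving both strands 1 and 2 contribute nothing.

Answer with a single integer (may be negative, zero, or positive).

Gen 1: 1 over 2. Both 1&2? yes. Contrib: +1. Sum: 1
Gen 2: crossing 1x3. Both 1&2? no. Sum: 1
Gen 3: crossing 2x3. Both 1&2? no. Sum: 1
Gen 4: crossing 3x2. Both 1&2? no. Sum: 1
Gen 5: crossing 3x1. Both 1&2? no. Sum: 1
Gen 6: 2 over 1. Both 1&2? yes. Contrib: -1. Sum: 0
Gen 7: 1 over 2. Both 1&2? yes. Contrib: +1. Sum: 1

Answer: 1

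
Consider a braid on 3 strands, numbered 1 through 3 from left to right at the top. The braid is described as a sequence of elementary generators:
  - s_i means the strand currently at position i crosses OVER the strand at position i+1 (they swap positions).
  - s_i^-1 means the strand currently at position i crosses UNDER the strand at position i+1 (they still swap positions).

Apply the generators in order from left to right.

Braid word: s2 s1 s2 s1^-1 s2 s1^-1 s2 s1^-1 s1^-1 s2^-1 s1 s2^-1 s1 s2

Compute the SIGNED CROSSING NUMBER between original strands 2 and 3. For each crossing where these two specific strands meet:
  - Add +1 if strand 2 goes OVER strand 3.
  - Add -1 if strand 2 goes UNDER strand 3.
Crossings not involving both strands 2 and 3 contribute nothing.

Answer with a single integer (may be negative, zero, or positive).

Answer: 5

Derivation:
Gen 1: 2 over 3. Both 2&3? yes. Contrib: +1. Sum: 1
Gen 2: crossing 1x3. Both 2&3? no. Sum: 1
Gen 3: crossing 1x2. Both 2&3? no. Sum: 1
Gen 4: 3 under 2. Both 2&3? yes. Contrib: +1. Sum: 2
Gen 5: crossing 3x1. Both 2&3? no. Sum: 2
Gen 6: crossing 2x1. Both 2&3? no. Sum: 2
Gen 7: 2 over 3. Both 2&3? yes. Contrib: +1. Sum: 3
Gen 8: crossing 1x3. Both 2&3? no. Sum: 3
Gen 9: crossing 3x1. Both 2&3? no. Sum: 3
Gen 10: 3 under 2. Both 2&3? yes. Contrib: +1. Sum: 4
Gen 11: crossing 1x2. Both 2&3? no. Sum: 4
Gen 12: crossing 1x3. Both 2&3? no. Sum: 4
Gen 13: 2 over 3. Both 2&3? yes. Contrib: +1. Sum: 5
Gen 14: crossing 2x1. Both 2&3? no. Sum: 5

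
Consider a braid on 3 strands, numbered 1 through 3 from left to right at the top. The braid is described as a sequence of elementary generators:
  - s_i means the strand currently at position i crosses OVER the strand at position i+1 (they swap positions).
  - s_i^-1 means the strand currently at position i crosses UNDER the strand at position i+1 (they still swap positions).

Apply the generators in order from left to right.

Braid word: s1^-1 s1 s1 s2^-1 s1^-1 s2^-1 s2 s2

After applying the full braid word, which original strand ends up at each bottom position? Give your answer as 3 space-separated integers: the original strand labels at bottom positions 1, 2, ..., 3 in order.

Answer: 3 1 2

Derivation:
Gen 1 (s1^-1): strand 1 crosses under strand 2. Perm now: [2 1 3]
Gen 2 (s1): strand 2 crosses over strand 1. Perm now: [1 2 3]
Gen 3 (s1): strand 1 crosses over strand 2. Perm now: [2 1 3]
Gen 4 (s2^-1): strand 1 crosses under strand 3. Perm now: [2 3 1]
Gen 5 (s1^-1): strand 2 crosses under strand 3. Perm now: [3 2 1]
Gen 6 (s2^-1): strand 2 crosses under strand 1. Perm now: [3 1 2]
Gen 7 (s2): strand 1 crosses over strand 2. Perm now: [3 2 1]
Gen 8 (s2): strand 2 crosses over strand 1. Perm now: [3 1 2]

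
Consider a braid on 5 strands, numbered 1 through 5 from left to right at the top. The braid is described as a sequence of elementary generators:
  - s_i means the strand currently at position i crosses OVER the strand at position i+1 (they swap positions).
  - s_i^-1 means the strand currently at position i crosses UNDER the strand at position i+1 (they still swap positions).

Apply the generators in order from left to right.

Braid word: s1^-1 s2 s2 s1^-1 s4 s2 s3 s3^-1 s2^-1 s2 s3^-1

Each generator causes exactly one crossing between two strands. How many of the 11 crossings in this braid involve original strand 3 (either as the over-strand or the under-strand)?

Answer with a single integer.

Gen 1: crossing 1x2. Involves strand 3? no. Count so far: 0
Gen 2: crossing 1x3. Involves strand 3? yes. Count so far: 1
Gen 3: crossing 3x1. Involves strand 3? yes. Count so far: 2
Gen 4: crossing 2x1. Involves strand 3? no. Count so far: 2
Gen 5: crossing 4x5. Involves strand 3? no. Count so far: 2
Gen 6: crossing 2x3. Involves strand 3? yes. Count so far: 3
Gen 7: crossing 2x5. Involves strand 3? no. Count so far: 3
Gen 8: crossing 5x2. Involves strand 3? no. Count so far: 3
Gen 9: crossing 3x2. Involves strand 3? yes. Count so far: 4
Gen 10: crossing 2x3. Involves strand 3? yes. Count so far: 5
Gen 11: crossing 2x5. Involves strand 3? no. Count so far: 5

Answer: 5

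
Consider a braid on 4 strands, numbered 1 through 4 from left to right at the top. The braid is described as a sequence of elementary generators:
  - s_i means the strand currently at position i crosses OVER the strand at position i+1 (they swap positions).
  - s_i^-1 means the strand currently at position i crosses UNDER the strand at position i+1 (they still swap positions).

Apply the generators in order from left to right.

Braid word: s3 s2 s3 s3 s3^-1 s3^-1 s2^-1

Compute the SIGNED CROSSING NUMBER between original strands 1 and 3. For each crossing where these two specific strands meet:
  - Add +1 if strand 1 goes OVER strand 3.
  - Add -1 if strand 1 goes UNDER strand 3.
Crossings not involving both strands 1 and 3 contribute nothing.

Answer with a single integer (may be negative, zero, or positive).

Answer: 0

Derivation:
Gen 1: crossing 3x4. Both 1&3? no. Sum: 0
Gen 2: crossing 2x4. Both 1&3? no. Sum: 0
Gen 3: crossing 2x3. Both 1&3? no. Sum: 0
Gen 4: crossing 3x2. Both 1&3? no. Sum: 0
Gen 5: crossing 2x3. Both 1&3? no. Sum: 0
Gen 6: crossing 3x2. Both 1&3? no. Sum: 0
Gen 7: crossing 4x2. Both 1&3? no. Sum: 0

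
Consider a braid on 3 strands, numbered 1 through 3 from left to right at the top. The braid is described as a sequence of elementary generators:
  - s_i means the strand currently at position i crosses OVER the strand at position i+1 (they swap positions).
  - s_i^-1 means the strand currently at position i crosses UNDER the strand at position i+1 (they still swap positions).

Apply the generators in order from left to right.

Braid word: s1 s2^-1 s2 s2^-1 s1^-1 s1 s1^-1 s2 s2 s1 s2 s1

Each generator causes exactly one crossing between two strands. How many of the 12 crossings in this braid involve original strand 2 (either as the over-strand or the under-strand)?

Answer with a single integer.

Answer: 8

Derivation:
Gen 1: crossing 1x2. Involves strand 2? yes. Count so far: 1
Gen 2: crossing 1x3. Involves strand 2? no. Count so far: 1
Gen 3: crossing 3x1. Involves strand 2? no. Count so far: 1
Gen 4: crossing 1x3. Involves strand 2? no. Count so far: 1
Gen 5: crossing 2x3. Involves strand 2? yes. Count so far: 2
Gen 6: crossing 3x2. Involves strand 2? yes. Count so far: 3
Gen 7: crossing 2x3. Involves strand 2? yes. Count so far: 4
Gen 8: crossing 2x1. Involves strand 2? yes. Count so far: 5
Gen 9: crossing 1x2. Involves strand 2? yes. Count so far: 6
Gen 10: crossing 3x2. Involves strand 2? yes. Count so far: 7
Gen 11: crossing 3x1. Involves strand 2? no. Count so far: 7
Gen 12: crossing 2x1. Involves strand 2? yes. Count so far: 8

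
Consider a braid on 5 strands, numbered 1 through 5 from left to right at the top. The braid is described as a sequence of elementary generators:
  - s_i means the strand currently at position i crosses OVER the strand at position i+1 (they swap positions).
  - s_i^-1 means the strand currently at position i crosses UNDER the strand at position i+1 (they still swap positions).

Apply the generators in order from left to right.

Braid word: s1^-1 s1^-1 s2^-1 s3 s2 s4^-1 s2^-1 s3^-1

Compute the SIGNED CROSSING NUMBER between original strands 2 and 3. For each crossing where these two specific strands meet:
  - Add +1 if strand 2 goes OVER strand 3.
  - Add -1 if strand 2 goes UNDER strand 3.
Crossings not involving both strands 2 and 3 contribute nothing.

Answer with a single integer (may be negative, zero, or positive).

Gen 1: crossing 1x2. Both 2&3? no. Sum: 0
Gen 2: crossing 2x1. Both 2&3? no. Sum: 0
Gen 3: 2 under 3. Both 2&3? yes. Contrib: -1. Sum: -1
Gen 4: crossing 2x4. Both 2&3? no. Sum: -1
Gen 5: crossing 3x4. Both 2&3? no. Sum: -1
Gen 6: crossing 2x5. Both 2&3? no. Sum: -1
Gen 7: crossing 4x3. Both 2&3? no. Sum: -1
Gen 8: crossing 4x5. Both 2&3? no. Sum: -1

Answer: -1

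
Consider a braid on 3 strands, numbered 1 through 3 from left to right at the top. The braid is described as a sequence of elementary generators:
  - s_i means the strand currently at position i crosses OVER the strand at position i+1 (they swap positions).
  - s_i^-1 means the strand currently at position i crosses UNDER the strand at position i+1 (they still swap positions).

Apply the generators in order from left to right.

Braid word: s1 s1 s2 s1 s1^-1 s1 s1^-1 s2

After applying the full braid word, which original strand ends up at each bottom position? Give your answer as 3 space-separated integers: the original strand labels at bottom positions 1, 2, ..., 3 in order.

Answer: 1 2 3

Derivation:
Gen 1 (s1): strand 1 crosses over strand 2. Perm now: [2 1 3]
Gen 2 (s1): strand 2 crosses over strand 1. Perm now: [1 2 3]
Gen 3 (s2): strand 2 crosses over strand 3. Perm now: [1 3 2]
Gen 4 (s1): strand 1 crosses over strand 3. Perm now: [3 1 2]
Gen 5 (s1^-1): strand 3 crosses under strand 1. Perm now: [1 3 2]
Gen 6 (s1): strand 1 crosses over strand 3. Perm now: [3 1 2]
Gen 7 (s1^-1): strand 3 crosses under strand 1. Perm now: [1 3 2]
Gen 8 (s2): strand 3 crosses over strand 2. Perm now: [1 2 3]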